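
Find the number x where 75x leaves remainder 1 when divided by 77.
38

gcd(75, 77) = 1, so the inverse exists.
Extended Euclidean algorithm on (77, 75):
77 = 1 × 75 + 2  ⟹  2 = (1)·77 + (-1)·75
75 = 37 × 2 + 1  ⟹  1 = (-37)·77 + (38)·75
So (38)·75 ≡ 1 (mod 77), i.e. 75^(-1) ≡ 38 (mod 77).
Check: 75 × 38 = 2850 ≡ 1 (mod 77)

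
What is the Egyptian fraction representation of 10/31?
1/4 + 1/14 + 1/868

Greedy algorithm:
10/31: ceiling(31/10) = 4, use 1/4
9/124: ceiling(124/9) = 14, use 1/14
1/868: ceiling(868/1) = 868, use 1/868
Result: 10/31 = 1/4 + 1/14 + 1/868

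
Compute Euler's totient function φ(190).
72

190 = 2 × 5 × 19
φ(n) = n × ∏(1 - 1/p) for each prime p dividing n
φ(190) = 190 × (1 - 1/2) × (1 - 1/5) × (1 - 1/19) = 72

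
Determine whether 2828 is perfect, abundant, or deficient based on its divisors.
abundant

Proper divisors of 2828: sum = 1 + 2 + 4 + 7 + 14 + 28 + 101 + 202 + 404 + 707 + 1414 = 2884
Since 2884 > 2828, 2828 is abundant.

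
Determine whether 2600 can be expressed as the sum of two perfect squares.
10² + 50² (a=10, b=50)

Factorization: 2600 = 2^3 × 5^2 × 13
By Fermat: n is sum of two squares iff every prime p ≡ 3 (mod 4) appears to even power.
All primes ≡ 3 (mod 4) appear to even power.
Search a = 0, 1, 2, … for 2600 - a² a perfect square: first hit at a = 10: 2600 - 100 = 2500 = 50².
2600 = 10² + 50² = 100 + 2500 ✓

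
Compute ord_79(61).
26

79 is prime, so ord(61) divides φ(79) = 78.
Divisors of 78: 1, 2, 3, 6, 13, 26, 39, 78.
Repeated squaring: 61^1 ≡ 61, 61^2 ≡ 8, 61^4 ≡ 64, 61^8 ≡ 67, 61^16 ≡ 65, 61^32 ≡ 38, 61^64 ≡ 22 (mod 79).
Test 61^d mod 79 for each divisor d in increasing order:
61^1 ≡ 61
61^2 ≡ 8
61^3 = 61^2·61^1 ≡ 14
61^6 = 61^4·61^2 ≡ 38
61^13 = 61^8·61^4·61^1 ≡ 78
61^26 = 61^16·61^8·61^2 ≡ 1  ← first divisor giving 1
The order is 26.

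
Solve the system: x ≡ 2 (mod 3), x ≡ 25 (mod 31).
56

Using Chinese Remainder Theorem:
M = 3 × 31 = 93
M1 = 31, M2 = 3
y1 = 31^(-1) mod 3 = 1
y2 = 3^(-1) mod 31 = 21
x = (2×31×1 + 25×3×21) mod 93 = 56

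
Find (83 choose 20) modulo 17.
1

Using Lucas' theorem:
Write n=83 and k=20 in base 17:
n in base 17: [4, 15]
k in base 17: [1, 3]
C(83,20) mod 17 = ∏ C(n_i, k_i) mod 17
Digit binomials (mod 17): C(4,1) = 4; C(15,3) = 455 ≡ 13
Product: 4 × 13 = 52 ≡ 1 (mod 17)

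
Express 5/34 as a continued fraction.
[0; 6, 1, 4]

Euclidean algorithm steps:
5 = 0 × 34 + 5
34 = 6 × 5 + 4
5 = 1 × 4 + 1
4 = 4 × 1 + 0
Continued fraction: [0; 6, 1, 4]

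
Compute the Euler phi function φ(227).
226

227 = 227
φ(n) = n × ∏(1 - 1/p) for each prime p dividing n
φ(227) = 227 × (1 - 1/227) = 226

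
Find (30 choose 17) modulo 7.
0

Using Lucas' theorem:
Write n=30 and k=17 in base 7:
n in base 7: [4, 2]
k in base 7: [2, 3]
C(30,17) mod 7 = ∏ C(n_i, k_i) mod 7
Digit binomials (mod 7): C(4,2) = 6; C(2,3) = 0 (k_i > n_i)
Product: 6 × 0 = 0 ≡ 0 (mod 7)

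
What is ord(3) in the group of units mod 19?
18

19 is prime, so ord(3) divides φ(19) = 18.
Divisors of 18: 1, 2, 3, 6, 9, 18.
Repeated squaring: 3^1 ≡ 3, 3^2 ≡ 9, 3^4 ≡ 5, 3^8 ≡ 6, 3^16 ≡ 17 (mod 19).
Test 3^d mod 19 for each divisor d in increasing order:
3^1 ≡ 3
3^2 ≡ 9
3^3 = 3^2·3^1 ≡ 8
3^6 = 3^4·3^2 ≡ 7
3^9 = 3^8·3^1 ≡ 18
3^18 = 3^16·3^2 ≡ 1  ← first divisor giving 1
The order is 18.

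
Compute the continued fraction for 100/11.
[9; 11]

Euclidean algorithm steps:
100 = 9 × 11 + 1
11 = 11 × 1 + 0
Continued fraction: [9; 11]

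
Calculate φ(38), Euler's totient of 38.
18

38 = 2 × 19
φ(n) = n × ∏(1 - 1/p) for each prime p dividing n
φ(38) = 38 × (1 - 1/2) × (1 - 1/19) = 18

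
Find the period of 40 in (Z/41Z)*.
2

41 is prime, so ord(40) divides φ(41) = 40.
Divisors of 40: 1, 2, 4, 5, 8, 10, 20, 40.
Repeated squaring: 40^1 ≡ 40, 40^2 ≡ 1, 40^4 ≡ 1, 40^8 ≡ 1, 40^16 ≡ 1, 40^32 ≡ 1 (mod 41).
Test 40^d mod 41 for each divisor d in increasing order:
40^1 ≡ 40
40^2 ≡ 1  ← first divisor giving 1
The order is 2.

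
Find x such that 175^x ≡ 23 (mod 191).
4

Baby-step giant-step with step n = ⌈√191⌉ = 14.
Baby steps 175^j mod 191 (j:value) for j=0..13: 0:1, 1:175, 2:65, 3:106, 4:23, 5:14, 6:158, 7:146, 8:147, 9:131, 10:5, 11:111, 12:134, 13:148.
h = 23 is already in the table at j=4, so x = 4.
Check: 175^4 ≡ 23 (mod 191).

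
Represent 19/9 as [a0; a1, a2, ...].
[2; 9]

Euclidean algorithm steps:
19 = 2 × 9 + 1
9 = 9 × 1 + 0
Continued fraction: [2; 9]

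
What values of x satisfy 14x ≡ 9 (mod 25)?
x ≡ 6 (mod 25)

gcd(14, 25) = 1, which divides 9, so solutions exist.
Find 14^(-1) mod 25 by the extended Euclidean algorithm:
25 = 1 × 14 + 11  ⟹  11 = (1)·25 + (-1)·14
14 = 1 × 11 + 3  ⟹  3 = (-1)·25 + (2)·14
11 = 3 × 3 + 2  ⟹  2 = (4)·25 + (-7)·14
3 = 1 × 2 + 1  ⟹  1 = (-5)·25 + (9)·14
So (9)·14 ≡ 1 (mod 25), i.e. 14^(-1) ≡ 9 (mod 25).
x ≡ 9 × 9 = 81 ≡ 6 (mod 25).
Check: 14 × 6 = 84 ≡ 9 (mod 25).
Unique solution: x ≡ 6 (mod 25)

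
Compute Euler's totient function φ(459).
288

459 = 3^3 × 17
φ(n) = n × ∏(1 - 1/p) for each prime p dividing n
φ(459) = 459 × (1 - 1/3) × (1 - 1/17) = 288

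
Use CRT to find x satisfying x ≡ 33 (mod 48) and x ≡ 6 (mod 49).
1329

Using Chinese Remainder Theorem:
M = 48 × 49 = 2352
M1 = 49, M2 = 48
y1 = 49^(-1) mod 48 = 1
y2 = 48^(-1) mod 49 = 48
x = (33×49×1 + 6×48×48) mod 2352 = 1329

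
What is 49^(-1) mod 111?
34

gcd(49, 111) = 1, so the inverse exists.
Extended Euclidean algorithm on (111, 49):
111 = 2 × 49 + 13  ⟹  13 = (1)·111 + (-2)·49
49 = 3 × 13 + 10  ⟹  10 = (-3)·111 + (7)·49
13 = 1 × 10 + 3  ⟹  3 = (4)·111 + (-9)·49
10 = 3 × 3 + 1  ⟹  1 = (-15)·111 + (34)·49
So (34)·49 ≡ 1 (mod 111), i.e. 49^(-1) ≡ 34 (mod 111).
Check: 49 × 34 = 1666 ≡ 1 (mod 111)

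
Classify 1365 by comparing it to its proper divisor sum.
deficient

Proper divisors of 1365: sum = 1 + 3 + 5 + 7 + 13 + 15 + 21 + 35 + 39 + 65 + 91 + 105 + 195 + 273 + 455 = 1323
Since 1323 < 1365, 1365 is deficient.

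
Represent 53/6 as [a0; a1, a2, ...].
[8; 1, 5]

Euclidean algorithm steps:
53 = 8 × 6 + 5
6 = 1 × 5 + 1
5 = 5 × 1 + 0
Continued fraction: [8; 1, 5]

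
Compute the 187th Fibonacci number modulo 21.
5

Matrix identity: Q^n = [[F_(n+1), F_n], [F_n, F_(n-1)]] with Q = [[1,1],[1,0]].
n = 187 = 10111011₂. Square-and-multiply, entries mod 21:
Q^1 = [[1,1],[1,0]]
Q^2 = (Q^1)² = [[2,1],[1,1]]
Q^5 = (Q^2)²·Q = [[8,5],[5,3]]
Q^11 = (Q^5)²·Q = [[18,5],[5,13]]
Q^23 = (Q^11)²·Q = [[0,13],[13,8]]
Q^46 = (Q^23)² = [[1,20],[20,2]]
Q^93 = (Q^46)²·Q = [[20,2],[2,18]]
Q^187 = (Q^93)²·Q = [[18,5],[5,13]]
F_187 mod 21 = Q^187[0][1] = 5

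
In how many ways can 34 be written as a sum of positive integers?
12310

p(n) counts ways to write n as a sum of positive integers (order ignored).
Euler's pentagonal recurrence: p(k) = p(k-1) + p(k-2) - p(k-5) - p(k-7) + p(k-12) + p(k-15) - ... (offsets j(3j∓1)/2, signs ++--, p(0)=1, p(<0)=0).
DP table for k = 0..33: p(0)=1, p(1)=1, p(2)=2, p(3)=3, p(4)=5, p(5)=7, p(6)=11, p(7)=15, p(8)=22, p(9)=30, p(10)=42, p(11)=56, p(12)=77, p(13)=101, p(14)=135, p(15)=176, p(16)=231, p(17)=297, p(18)=385, p(19)=490, p(20)=627, p(21)=792, p(22)=1002, p(23)=1255, p(24)=1575, p(25)=1958, p(26)=2436, p(27)=3010, p(28)=3718, p(29)=4565, p(30)=5604, p(31)=6842, p(32)=8349, p(33)=10143.
Final step: p(34) = p(33) + p(32) - p(29) - p(27) + p(22) + p(19) - p(12) - p(8)
= 10143 + 8349 - 4565 - 3010 + 1002 + 490 - 77 - 22
= 12310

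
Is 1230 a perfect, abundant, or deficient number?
abundant

Proper divisors of 1230: sum = 1 + 2 + 3 + 5 + 6 + 10 + 15 + 30 + 41 + 82 + 123 + 205 + 246 + 410 + 615 = 1794
Since 1794 > 1230, 1230 is abundant.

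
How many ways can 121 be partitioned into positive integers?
2056148051

p(n) counts ways to write n as a sum of positive integers (order ignored).
Euler's pentagonal recurrence: p(k) = p(k-1) + p(k-2) - p(k-5) - p(k-7) + p(k-12) + p(k-15) - ... (offsets j(3j∓1)/2, signs ++--, p(0)=1, p(<0)=0).
DP table for k = 0..120: p(0)=1, p(1)=1, p(2)=2, p(3)=3, p(4)=5, p(5)=7, p(6)=11, p(7)=15, p(8)=22, p(9)=30, p(10)=42, p(11)=56, p(12)=77, p(13)=101, p(14)=135, p(15)=176, p(16)=231, p(17)=297, p(18)=385, p(19)=490, p(20)=627, p(21)=792, p(22)=1002, p(23)=1255, p(24)=1575, p(25)=1958, p(26)=2436, p(27)=3010, p(28)=3718, p(29)=4565, p(30)=5604, p(31)=6842, p(32)=8349, p(33)=10143, p(34)=12310, p(35)=14883, p(36)=17977, p(37)=21637, p(38)=26015, p(39)=31185, p(40)=37338, p(41)=44583, p(42)=53174, p(43)=63261, p(44)=75175, p(45)=89134, p(46)=105558, p(47)=124754, p(48)=147273, p(49)=173525, p(50)=204226, p(51)=239943, p(52)=281589, p(53)=329931, p(54)=386155, p(55)=451276, p(56)=526823, p(57)=614154, p(58)=715220, p(59)=831820, p(60)=966467, p(61)=1121505, p(62)=1300156, p(63)=1505499, p(64)=1741630, p(65)=2012558, p(66)=2323520, p(67)=2679689, p(68)=3087735, p(69)=3554345, p(70)=4087968, p(71)=4697205, p(72)=5392783, p(73)=6185689, p(74)=7089500, p(75)=8118264, p(76)=9289091, p(77)=10619863, p(78)=12132164, p(79)=13848650, p(80)=15796476, p(81)=18004327, p(82)=20506255, p(83)=23338469, p(84)=26543660, p(85)=30167357, p(86)=34262962, p(87)=38887673, p(88)=44108109, p(89)=49995925, p(90)=56634173, p(91)=64112359, p(92)=72533807, p(93)=82010177, p(94)=92669720, p(95)=104651419, p(96)=118114304, p(97)=133230930, p(98)=150198136, p(99)=169229875, p(100)=190569292, p(101)=214481126, p(102)=241265379, p(103)=271248950, p(104)=304801365, p(105)=342325709, p(106)=384276336, p(107)=431149389, p(108)=483502844, p(109)=541946240, p(110)=607163746, p(111)=679903203, p(112)=761002156, p(113)=851376628, p(114)=952050665, p(115)=1064144451, p(116)=1188908248, p(117)=1327710076, p(118)=1482074143, p(119)=1653668665, p(120)=1844349560.
Final step: p(121) = p(120) + p(119) - p(116) - p(114) + p(109) + p(106) - p(99) - p(95) + p(86) + p(81) - p(70) - p(64) + p(51) + p(44) - p(29) - p(21) + p(4)
= 1844349560 + 1653668665 - 1188908248 - 952050665 + 541946240 + 384276336 - 169229875 - 104651419 + 34262962 + 18004327 - 4087968 - 1741630 + 239943 + 75175 - 4565 - 792 + 5
= 2056148051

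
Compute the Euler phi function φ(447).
296

447 = 3 × 149
φ(n) = n × ∏(1 - 1/p) for each prime p dividing n
φ(447) = 447 × (1 - 1/3) × (1 - 1/149) = 296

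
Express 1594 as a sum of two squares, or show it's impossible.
15² + 37² (a=15, b=37)

Factorization: 1594 = 2 × 797
By Fermat: n is sum of two squares iff every prime p ≡ 3 (mod 4) appears to even power.
All primes ≡ 3 (mod 4) appear to even power.
Search a = 0, 1, 2, … for 1594 - a² a perfect square: first hit at a = 15: 1594 - 225 = 1369 = 37².
1594 = 15² + 37² = 225 + 1369 ✓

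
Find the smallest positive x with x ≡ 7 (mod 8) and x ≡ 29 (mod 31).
215

Using Chinese Remainder Theorem:
M = 8 × 31 = 248
M1 = 31, M2 = 8
y1 = 31^(-1) mod 8 = 7
y2 = 8^(-1) mod 31 = 4
x = (7×31×7 + 29×8×4) mod 248 = 215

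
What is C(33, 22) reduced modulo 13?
0

Using Lucas' theorem:
Write n=33 and k=22 in base 13:
n in base 13: [2, 7]
k in base 13: [1, 9]
C(33,22) mod 13 = ∏ C(n_i, k_i) mod 13
Digit binomials (mod 13): C(2,1) = 2; C(7,9) = 0 (k_i > n_i)
Product: 2 × 0 = 0 ≡ 0 (mod 13)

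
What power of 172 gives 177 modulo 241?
180

Baby-step giant-step with step n = ⌈√241⌉ = 16.
Baby steps 172^j mod 241 (j:value) for j=0..15: 0:1, 1:172, 2:182, 3:215, 4:107, 5:88, 6:194, 7:110, 8:122, 9:17, 10:32, 11:202, 12:40, 13:132, 14:50, 15:165.
Giant-step multiplier: 172^(-16) ≡ 172^(240-16) = 172^224 ≡ 54 (mod 241).
Giant steps γ_i = 177·54^i mod 241: γ_0=177, γ_1=159, γ_2=151, γ_3=201, γ_4=9, γ_5=4, γ_6=216, γ_7=96, γ_8=123, γ_9=135, γ_10=60, γ_11=107 (in table at j=4).
x = i·n + j = 11·16 + 4 = 180.
Check: 172^180 ≡ 177 (mod 241).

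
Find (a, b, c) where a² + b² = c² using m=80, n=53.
(3591, 8480, 9209)

Euclid's formula: a = m² - n², b = 2mn, c = m² + n²
m = 80, n = 53
a = 80² - 53² = 6400 - 2809 = 3591
b = 2 × 80 × 53 = 8480
c = 80² + 53² = 6400 + 2809 = 9209
Verification: 3591² + 8480² = 12895281 + 71910400 = 84805681 = 9209² ✓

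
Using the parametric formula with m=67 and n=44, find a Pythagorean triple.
(2553, 5896, 6425)

Euclid's formula: a = m² - n², b = 2mn, c = m² + n²
m = 67, n = 44
a = 67² - 44² = 4489 - 1936 = 2553
b = 2 × 67 × 44 = 5896
c = 67² + 44² = 4489 + 1936 = 6425
Verification: 2553² + 5896² = 6517809 + 34762816 = 41280625 = 6425² ✓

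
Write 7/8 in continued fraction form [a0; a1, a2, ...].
[0; 1, 7]

Euclidean algorithm steps:
7 = 0 × 8 + 7
8 = 1 × 7 + 1
7 = 7 × 1 + 0
Continued fraction: [0; 1, 7]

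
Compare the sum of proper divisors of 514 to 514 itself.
deficient

Proper divisors of 514: sum = 1 + 2 + 257 = 260
Since 260 < 514, 514 is deficient.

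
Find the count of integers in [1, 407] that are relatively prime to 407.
360

407 = 11 × 37
φ(n) = n × ∏(1 - 1/p) for each prime p dividing n
φ(407) = 407 × (1 - 1/11) × (1 - 1/37) = 360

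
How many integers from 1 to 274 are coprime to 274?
136

274 = 2 × 137
φ(n) = n × ∏(1 - 1/p) for each prime p dividing n
φ(274) = 274 × (1 - 1/2) × (1 - 1/137) = 136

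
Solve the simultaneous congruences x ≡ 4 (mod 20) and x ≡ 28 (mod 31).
524

Using Chinese Remainder Theorem:
M = 20 × 31 = 620
M1 = 31, M2 = 20
y1 = 31^(-1) mod 20 = 11
y2 = 20^(-1) mod 31 = 14
x = (4×31×11 + 28×20×14) mod 620 = 524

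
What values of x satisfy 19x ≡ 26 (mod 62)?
x ≡ 34 (mod 62)

gcd(19, 62) = 1, which divides 26, so solutions exist.
Find 19^(-1) mod 62 by the extended Euclidean algorithm:
62 = 3 × 19 + 5  ⟹  5 = (1)·62 + (-3)·19
19 = 3 × 5 + 4  ⟹  4 = (-3)·62 + (10)·19
5 = 1 × 4 + 1  ⟹  1 = (4)·62 + (-13)·19
So (-13)·19 ≡ 1 (mod 62), i.e. 19^(-1) ≡ -13 ≡ 49 (mod 62).
x ≡ 49 × 26 = 1274 ≡ 34 (mod 62).
Check: 19 × 34 = 646 ≡ 26 (mod 62).
Unique solution: x ≡ 34 (mod 62)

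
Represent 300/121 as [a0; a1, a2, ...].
[2; 2, 11, 1, 1, 2]

Euclidean algorithm steps:
300 = 2 × 121 + 58
121 = 2 × 58 + 5
58 = 11 × 5 + 3
5 = 1 × 3 + 2
3 = 1 × 2 + 1
2 = 2 × 1 + 0
Continued fraction: [2; 2, 11, 1, 1, 2]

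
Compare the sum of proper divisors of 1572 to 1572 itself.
abundant

Proper divisors of 1572: sum = 1 + 2 + 3 + 4 + 6 + 12 + 131 + 262 + 393 + 524 + 786 = 2124
Since 2124 > 1572, 1572 is abundant.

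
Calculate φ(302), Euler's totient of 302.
150

302 = 2 × 151
φ(n) = n × ∏(1 - 1/p) for each prime p dividing n
φ(302) = 302 × (1 - 1/2) × (1 - 1/151) = 150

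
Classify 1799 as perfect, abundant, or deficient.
deficient

Proper divisors of 1799: sum = 1 + 7 + 257 = 265
Since 265 < 1799, 1799 is deficient.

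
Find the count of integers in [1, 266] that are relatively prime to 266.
108

266 = 2 × 7 × 19
φ(n) = n × ∏(1 - 1/p) for each prime p dividing n
φ(266) = 266 × (1 - 1/2) × (1 - 1/7) × (1 - 1/19) = 108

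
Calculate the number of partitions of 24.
1575

p(n) counts ways to write n as a sum of positive integers (order ignored).
Euler's pentagonal recurrence: p(k) = p(k-1) + p(k-2) - p(k-5) - p(k-7) + p(k-12) + p(k-15) - ... (offsets j(3j∓1)/2, signs ++--, p(0)=1, p(<0)=0).
DP table for k = 0..23: p(0)=1, p(1)=1, p(2)=2, p(3)=3, p(4)=5, p(5)=7, p(6)=11, p(7)=15, p(8)=22, p(9)=30, p(10)=42, p(11)=56, p(12)=77, p(13)=101, p(14)=135, p(15)=176, p(16)=231, p(17)=297, p(18)=385, p(19)=490, p(20)=627, p(21)=792, p(22)=1002, p(23)=1255.
Final step: p(24) = p(23) + p(22) - p(19) - p(17) + p(12) + p(9) - p(2)
= 1255 + 1002 - 490 - 297 + 77 + 30 - 2
= 1575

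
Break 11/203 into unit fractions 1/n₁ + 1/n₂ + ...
1/19 + 1/643 + 1/2480051

Greedy algorithm:
11/203: ceiling(203/11) = 19, use 1/19
6/3857: ceiling(3857/6) = 643, use 1/643
1/2480051: ceiling(2480051/1) = 2480051, use 1/2480051
Result: 11/203 = 1/19 + 1/643 + 1/2480051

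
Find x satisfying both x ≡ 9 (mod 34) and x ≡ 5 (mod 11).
247

Using Chinese Remainder Theorem:
M = 34 × 11 = 374
M1 = 11, M2 = 34
y1 = 11^(-1) mod 34 = 31
y2 = 34^(-1) mod 11 = 1
x = (9×11×31 + 5×34×1) mod 374 = 247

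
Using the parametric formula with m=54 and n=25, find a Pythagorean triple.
(2291, 2700, 3541)

Euclid's formula: a = m² - n², b = 2mn, c = m² + n²
m = 54, n = 25
a = 54² - 25² = 2916 - 625 = 2291
b = 2 × 54 × 25 = 2700
c = 54² + 25² = 2916 + 625 = 3541
Verification: 2291² + 2700² = 5248681 + 7290000 = 12538681 = 3541² ✓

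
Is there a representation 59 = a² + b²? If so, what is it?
Not possible

Factorization: 59 = 59
By Fermat: n is sum of two squares iff every prime p ≡ 3 (mod 4) appears to even power.
Prime(s) ≡ 3 (mod 4) with odd exponent: [(59, 1)]
Therefore 59 cannot be expressed as a² + b².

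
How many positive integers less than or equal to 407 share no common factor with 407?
360

407 = 11 × 37
φ(n) = n × ∏(1 - 1/p) for each prime p dividing n
φ(407) = 407 × (1 - 1/11) × (1 - 1/37) = 360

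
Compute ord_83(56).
82

83 is prime, so ord(56) divides φ(83) = 82.
Divisors of 82: 1, 2, 41, 82.
Repeated squaring: 56^1 ≡ 56, 56^2 ≡ 65, 56^4 ≡ 75, 56^8 ≡ 64, 56^16 ≡ 29, 56^32 ≡ 11, 56^64 ≡ 38 (mod 83).
Test 56^d mod 83 for each divisor d in increasing order:
56^1 ≡ 56
56^2 ≡ 65
56^41 = 56^32·56^8·56^1 ≡ 82
56^82 = 56^64·56^16·56^2 ≡ 1  ← first divisor giving 1
The order is 82.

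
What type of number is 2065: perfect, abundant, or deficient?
deficient

Proper divisors of 2065: sum = 1 + 5 + 7 + 35 + 59 + 295 + 413 = 815
Since 815 < 2065, 2065 is deficient.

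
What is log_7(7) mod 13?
1

Baby-step giant-step with step n = ⌈√13⌉ = 4.
Baby steps 7^j mod 13 (j:value) for j=0..3: 0:1, 1:7, 2:10, 3:5.
h = 7 is already in the table at j=1, so x = 1.
Check: 7^1 ≡ 7 (mod 13).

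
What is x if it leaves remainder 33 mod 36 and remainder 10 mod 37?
861

Using Chinese Remainder Theorem:
M = 36 × 37 = 1332
M1 = 37, M2 = 36
y1 = 37^(-1) mod 36 = 1
y2 = 36^(-1) mod 37 = 36
x = (33×37×1 + 10×36×36) mod 1332 = 861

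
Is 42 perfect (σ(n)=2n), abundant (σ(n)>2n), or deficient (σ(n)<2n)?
abundant

Proper divisors of 42: sum = 1 + 2 + 3 + 6 + 7 + 14 + 21 = 54
Since 54 > 42, 42 is abundant.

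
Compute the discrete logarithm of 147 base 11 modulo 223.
89

Baby-step giant-step with step n = ⌈√223⌉ = 15.
Baby steps 11^j mod 223 (j:value) for j=0..14: 0:1, 1:11, 2:121, 3:216, 4:146, 5:45, 6:49, 7:93, 8:131, 9:103, 10:18, 11:198, 12:171, 13:97, 14:175.
Giant-step multiplier: 11^(-15) ≡ 11^(222-15) = 11^207 ≡ 155 (mod 223).
Giant steps γ_i = 147·155^i mod 223: γ_0=147, γ_1=39, γ_2=24, γ_3=152, γ_4=145, γ_5=175 (in table at j=14).
x = i·n + j = 5·15 + 14 = 89.
Check: 11^89 ≡ 147 (mod 223).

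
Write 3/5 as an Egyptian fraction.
1/2 + 1/10

Greedy algorithm:
3/5: ceiling(5/3) = 2, use 1/2
1/10: ceiling(10/1) = 10, use 1/10
Result: 3/5 = 1/2 + 1/10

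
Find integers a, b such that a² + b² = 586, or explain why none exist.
15² + 19² (a=15, b=19)

Factorization: 586 = 2 × 293
By Fermat: n is sum of two squares iff every prime p ≡ 3 (mod 4) appears to even power.
All primes ≡ 3 (mod 4) appear to even power.
Search a = 0, 1, 2, … for 586 - a² a perfect square: first hit at a = 15: 586 - 225 = 361 = 19².
586 = 15² + 19² = 225 + 361 ✓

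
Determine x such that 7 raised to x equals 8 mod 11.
9

Baby-step giant-step with step n = ⌈√11⌉ = 4.
Baby steps 7^j mod 11 (j:value) for j=0..3: 0:1, 1:7, 2:5, 3:2.
Giant-step multiplier: 7^(-4) ≡ 7^(10-4) = 7^6 ≡ 4 (mod 11).
Giant steps γ_i = 8·4^i mod 11: γ_0=8, γ_1=10, γ_2=7 (in table at j=1).
x = i·n + j = 2·4 + 1 = 9.
Check: 7^9 ≡ 8 (mod 11).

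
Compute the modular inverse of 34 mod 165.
34

gcd(34, 165) = 1, so the inverse exists.
Extended Euclidean algorithm on (165, 34):
165 = 4 × 34 + 29  ⟹  29 = (1)·165 + (-4)·34
34 = 1 × 29 + 5  ⟹  5 = (-1)·165 + (5)·34
29 = 5 × 5 + 4  ⟹  4 = (6)·165 + (-29)·34
5 = 1 × 4 + 1  ⟹  1 = (-7)·165 + (34)·34
So (34)·34 ≡ 1 (mod 165), i.e. 34^(-1) ≡ 34 (mod 165).
Check: 34 × 34 = 1156 ≡ 1 (mod 165)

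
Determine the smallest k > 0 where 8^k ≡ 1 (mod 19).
6

19 is prime, so ord(8) divides φ(19) = 18.
Divisors of 18: 1, 2, 3, 6, 9, 18.
Repeated squaring: 8^1 ≡ 8, 8^2 ≡ 7, 8^4 ≡ 11, 8^8 ≡ 7, 8^16 ≡ 11 (mod 19).
Test 8^d mod 19 for each divisor d in increasing order:
8^1 ≡ 8
8^2 ≡ 7
8^3 = 8^2·8^1 ≡ 18
8^6 = 8^4·8^2 ≡ 1  ← first divisor giving 1
The order is 6.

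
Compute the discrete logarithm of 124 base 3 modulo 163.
121

Baby-step giant-step with step n = ⌈√163⌉ = 13.
Baby steps 3^j mod 163 (j:value) for j=0..12: 0:1, 1:3, 2:9, 3:27, 4:81, 5:80, 6:77, 7:68, 8:41, 9:123, 10:43, 11:129, 12:61.
Giant-step multiplier: 3^(-13) ≡ 3^(162-13) = 3^149 ≡ 106 (mod 163).
Giant steps γ_i = 124·106^i mod 163: γ_0=124, γ_1=104, γ_2=103, γ_3=160, γ_4=8, γ_5=33, γ_6=75, γ_7=126, γ_8=153, γ_9=81 (in table at j=4).
x = i·n + j = 9·13 + 4 = 121.
Check: 3^121 ≡ 124 (mod 163).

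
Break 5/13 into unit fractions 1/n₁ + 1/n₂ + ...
1/3 + 1/20 + 1/780

Greedy algorithm:
5/13: ceiling(13/5) = 3, use 1/3
2/39: ceiling(39/2) = 20, use 1/20
1/780: ceiling(780/1) = 780, use 1/780
Result: 5/13 = 1/3 + 1/20 + 1/780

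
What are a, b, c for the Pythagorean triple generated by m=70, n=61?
(1179, 8540, 8621)

Euclid's formula: a = m² - n², b = 2mn, c = m² + n²
m = 70, n = 61
a = 70² - 61² = 4900 - 3721 = 1179
b = 2 × 70 × 61 = 8540
c = 70² + 61² = 4900 + 3721 = 8621
Verification: 1179² + 8540² = 1390041 + 72931600 = 74321641 = 8621² ✓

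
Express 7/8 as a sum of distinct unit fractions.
1/2 + 1/3 + 1/24

Greedy algorithm:
7/8: ceiling(8/7) = 2, use 1/2
3/8: ceiling(8/3) = 3, use 1/3
1/24: ceiling(24/1) = 24, use 1/24
Result: 7/8 = 1/2 + 1/3 + 1/24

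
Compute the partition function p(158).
88751778802

p(n) counts ways to write n as a sum of positive integers (order ignored).
Euler's pentagonal recurrence: p(k) = p(k-1) + p(k-2) - p(k-5) - p(k-7) + p(k-12) + p(k-15) - ... (offsets j(3j∓1)/2, signs ++--, p(0)=1, p(<0)=0).
DP table for k = 0..157: p(0)=1, p(1)=1, p(2)=2, p(3)=3, p(4)=5, p(5)=7, p(6)=11, p(7)=15, p(8)=22, p(9)=30, p(10)=42, p(11)=56, p(12)=77, p(13)=101, p(14)=135, p(15)=176, p(16)=231, p(17)=297, p(18)=385, p(19)=490, p(20)=627, p(21)=792, p(22)=1002, p(23)=1255, p(24)=1575, p(25)=1958, p(26)=2436, p(27)=3010, p(28)=3718, p(29)=4565, p(30)=5604, p(31)=6842, p(32)=8349, p(33)=10143, p(34)=12310, p(35)=14883, p(36)=17977, p(37)=21637, p(38)=26015, p(39)=31185, p(40)=37338, p(41)=44583, p(42)=53174, p(43)=63261, p(44)=75175, p(45)=89134, p(46)=105558, p(47)=124754, p(48)=147273, p(49)=173525, p(50)=204226, p(51)=239943, p(52)=281589, p(53)=329931, p(54)=386155, p(55)=451276, p(56)=526823, p(57)=614154, p(58)=715220, p(59)=831820, p(60)=966467, p(61)=1121505, p(62)=1300156, p(63)=1505499, p(64)=1741630, p(65)=2012558, p(66)=2323520, p(67)=2679689, p(68)=3087735, p(69)=3554345, p(70)=4087968, p(71)=4697205, p(72)=5392783, p(73)=6185689, p(74)=7089500, p(75)=8118264, p(76)=9289091, p(77)=10619863, p(78)=12132164, p(79)=13848650, p(80)=15796476, p(81)=18004327, p(82)=20506255, p(83)=23338469, p(84)=26543660, p(85)=30167357, p(86)=34262962, p(87)=38887673, p(88)=44108109, p(89)=49995925, p(90)=56634173, p(91)=64112359, p(92)=72533807, p(93)=82010177, p(94)=92669720, p(95)=104651419, p(96)=118114304, p(97)=133230930, p(98)=150198136, p(99)=169229875, p(100)=190569292, p(101)=214481126, p(102)=241265379, p(103)=271248950, p(104)=304801365, p(105)=342325709, p(106)=384276336, p(107)=431149389, p(108)=483502844, p(109)=541946240, p(110)=607163746, p(111)=679903203, p(112)=761002156, p(113)=851376628, p(114)=952050665, p(115)=1064144451, p(116)=1188908248, p(117)=1327710076, p(118)=1482074143, p(119)=1653668665, p(120)=1844349560, p(121)=2056148051, p(122)=2291320912, p(123)=2552338241, p(124)=2841940500, p(125)=3163127352, p(126)=3519222692, p(127)=3913864295, p(128)=4351078600, p(129)=4835271870, p(130)=5371315400, p(131)=5964539504, p(132)=6620830889, p(133)=7346629512, p(134)=8149040695, p(135)=9035836076, p(136)=10015581680, p(137)=11097645016, p(138)=12292341831, p(139)=13610949895, p(140)=15065878135, p(141)=16670689208, p(142)=18440293320, p(143)=20390982757, p(144)=22540654445, p(145)=24908858009, p(146)=27517052599, p(147)=30388671978, p(148)=33549419497, p(149)=37027355200, p(150)=40853235313, p(151)=45060624582, p(152)=49686288421, p(153)=54770336324, p(154)=60356673280, p(155)=66493182097, p(156)=73232243759, p(157)=80630964769.
Final step: p(158) = p(157) + p(156) - p(153) - p(151) + p(146) + p(143) - p(136) - p(132) + p(123) + p(118) - p(107) - p(101) + p(88) + p(81) - p(66) - p(58) + p(41) + p(32) - p(13) - p(3)
= 80630964769 + 73232243759 - 54770336324 - 45060624582 + 27517052599 + 20390982757 - 10015581680 - 6620830889 + 2552338241 + 1482074143 - 431149389 - 214481126 + 44108109 + 18004327 - 2323520 - 715220 + 44583 + 8349 - 101 - 3
= 88751778802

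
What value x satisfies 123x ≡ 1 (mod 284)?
127

gcd(123, 284) = 1, so the inverse exists.
Extended Euclidean algorithm on (284, 123):
284 = 2 × 123 + 38  ⟹  38 = (1)·284 + (-2)·123
123 = 3 × 38 + 9  ⟹  9 = (-3)·284 + (7)·123
38 = 4 × 9 + 2  ⟹  2 = (13)·284 + (-30)·123
9 = 4 × 2 + 1  ⟹  1 = (-55)·284 + (127)·123
So (127)·123 ≡ 1 (mod 284), i.e. 123^(-1) ≡ 127 (mod 284).
Check: 123 × 127 = 15621 ≡ 1 (mod 284)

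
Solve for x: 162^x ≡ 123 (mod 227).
139

Baby-step giant-step with step n = ⌈√227⌉ = 16.
Baby steps 162^j mod 227 (j:value) for j=0..15: 0:1, 1:162, 2:139, 3:45, 4:26, 5:126, 6:209, 7:35, 8:222, 9:98, 10:213, 11:2, 12:97, 13:51, 14:90, 15:52.
Giant-step multiplier: 162^(-16) ≡ 162^(226-16) = 162^210 ≡ 109 (mod 227).
Giant steps γ_i = 123·109^i mod 227: γ_0=123, γ_1=14, γ_2=164, γ_3=170, γ_4=143, γ_5=151, γ_6=115, γ_7=50, γ_8=2 (in table at j=11).
x = i·n + j = 8·16 + 11 = 139.
Check: 162^139 ≡ 123 (mod 227).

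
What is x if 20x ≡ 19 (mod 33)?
x ≡ 29 (mod 33)

gcd(20, 33) = 1, which divides 19, so solutions exist.
Find 20^(-1) mod 33 by the extended Euclidean algorithm:
33 = 1 × 20 + 13  ⟹  13 = (1)·33 + (-1)·20
20 = 1 × 13 + 7  ⟹  7 = (-1)·33 + (2)·20
13 = 1 × 7 + 6  ⟹  6 = (2)·33 + (-3)·20
7 = 1 × 6 + 1  ⟹  1 = (-3)·33 + (5)·20
So (5)·20 ≡ 1 (mod 33), i.e. 20^(-1) ≡ 5 (mod 33).
x ≡ 5 × 19 = 95 ≡ 29 (mod 33).
Check: 20 × 29 = 580 ≡ 19 (mod 33).
Unique solution: x ≡ 29 (mod 33)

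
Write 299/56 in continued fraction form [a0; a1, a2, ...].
[5; 2, 1, 18]

Euclidean algorithm steps:
299 = 5 × 56 + 19
56 = 2 × 19 + 18
19 = 1 × 18 + 1
18 = 18 × 1 + 0
Continued fraction: [5; 2, 1, 18]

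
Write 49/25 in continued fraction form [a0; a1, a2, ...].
[1; 1, 24]

Euclidean algorithm steps:
49 = 1 × 25 + 24
25 = 1 × 24 + 1
24 = 24 × 1 + 0
Continued fraction: [1; 1, 24]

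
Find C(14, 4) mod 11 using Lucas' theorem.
0

Using Lucas' theorem:
Write n=14 and k=4 in base 11:
n in base 11: [1, 3]
k in base 11: [0, 4]
C(14,4) mod 11 = ∏ C(n_i, k_i) mod 11
Digit binomials (mod 11): C(1,0) = 1; C(3,4) = 0 (k_i > n_i)
Product: 1 × 0 = 0 ≡ 0 (mod 11)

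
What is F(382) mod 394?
17

Matrix identity: Q^n = [[F_(n+1), F_n], [F_n, F_(n-1)]] with Q = [[1,1],[1,0]].
n = 382 = 101111110₂. Square-and-multiply, entries mod 394:
Q^1 = [[1,1],[1,0]]
Q^2 = (Q^1)² = [[2,1],[1,1]]
Q^5 = (Q^2)²·Q = [[8,5],[5,3]]
Q^11 = (Q^5)²·Q = [[144,89],[89,55]]
Q^23 = (Q^11)²·Q = [[270,289],[289,375]]
Q^47 = (Q^23)²·Q = [[46,3],[3,43]]
Q^95 = (Q^47)²·Q = [[28,155],[155,267]]
Q^191 = (Q^95)²·Q = [[8,381],[381,21]]
Q^382 = (Q^191)² = [[233,17],[17,216]]
F_382 mod 394 = Q^382[0][1] = 17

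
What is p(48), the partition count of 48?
147273

p(n) counts ways to write n as a sum of positive integers (order ignored).
Euler's pentagonal recurrence: p(k) = p(k-1) + p(k-2) - p(k-5) - p(k-7) + p(k-12) + p(k-15) - ... (offsets j(3j∓1)/2, signs ++--, p(0)=1, p(<0)=0).
DP table for k = 0..47: p(0)=1, p(1)=1, p(2)=2, p(3)=3, p(4)=5, p(5)=7, p(6)=11, p(7)=15, p(8)=22, p(9)=30, p(10)=42, p(11)=56, p(12)=77, p(13)=101, p(14)=135, p(15)=176, p(16)=231, p(17)=297, p(18)=385, p(19)=490, p(20)=627, p(21)=792, p(22)=1002, p(23)=1255, p(24)=1575, p(25)=1958, p(26)=2436, p(27)=3010, p(28)=3718, p(29)=4565, p(30)=5604, p(31)=6842, p(32)=8349, p(33)=10143, p(34)=12310, p(35)=14883, p(36)=17977, p(37)=21637, p(38)=26015, p(39)=31185, p(40)=37338, p(41)=44583, p(42)=53174, p(43)=63261, p(44)=75175, p(45)=89134, p(46)=105558, p(47)=124754.
Final step: p(48) = p(47) + p(46) - p(43) - p(41) + p(36) + p(33) - p(26) - p(22) + p(13) + p(8)
= 124754 + 105558 - 63261 - 44583 + 17977 + 10143 - 2436 - 1002 + 101 + 22
= 147273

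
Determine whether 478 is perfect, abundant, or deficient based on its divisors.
deficient

Proper divisors of 478: sum = 1 + 2 + 239 = 242
Since 242 < 478, 478 is deficient.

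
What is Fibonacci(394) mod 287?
279

Matrix identity: Q^n = [[F_(n+1), F_n], [F_n, F_(n-1)]] with Q = [[1,1],[1,0]].
n = 394 = 110001010₂. Square-and-multiply, entries mod 287:
Q^1 = [[1,1],[1,0]]
Q^3 = (Q^1)²·Q = [[3,2],[2,1]]
Q^6 = (Q^3)² = [[13,8],[8,5]]
Q^12 = (Q^6)² = [[233,144],[144,89]]
Q^24 = (Q^12)² = [[118,161],[161,244]]
Q^49 = (Q^24)²·Q = [[260,239],[239,21]]
Q^98 = (Q^49)² = [[163,1],[1,162]]
Q^197 = (Q^98)²·Q = [[204,166],[166,38]]
Q^394 = (Q^197)² = [[5,279],[279,13]]
F_394 mod 287 = Q^394[0][1] = 279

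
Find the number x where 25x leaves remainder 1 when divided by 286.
103

gcd(25, 286) = 1, so the inverse exists.
Extended Euclidean algorithm on (286, 25):
286 = 11 × 25 + 11  ⟹  11 = (1)·286 + (-11)·25
25 = 2 × 11 + 3  ⟹  3 = (-2)·286 + (23)·25
11 = 3 × 3 + 2  ⟹  2 = (7)·286 + (-80)·25
3 = 1 × 2 + 1  ⟹  1 = (-9)·286 + (103)·25
So (103)·25 ≡ 1 (mod 286), i.e. 25^(-1) ≡ 103 (mod 286).
Check: 25 × 103 = 2575 ≡ 1 (mod 286)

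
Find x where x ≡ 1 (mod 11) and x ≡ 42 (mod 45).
177

Using Chinese Remainder Theorem:
M = 11 × 45 = 495
M1 = 45, M2 = 11
y1 = 45^(-1) mod 11 = 1
y2 = 11^(-1) mod 45 = 41
x = (1×45×1 + 42×11×41) mod 495 = 177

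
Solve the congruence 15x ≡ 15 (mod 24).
x ≡ 1 (mod 8)

gcd(15, 24) = 3, which divides 15, so solutions exist.
Divide through by 3: 5x ≡ 5 (mod 8).
Find 5^(-1) mod 8 by the extended Euclidean algorithm:
8 = 1 × 5 + 3  ⟹  3 = (1)·8 + (-1)·5
5 = 1 × 3 + 2  ⟹  2 = (-1)·8 + (2)·5
3 = 1 × 2 + 1  ⟹  1 = (2)·8 + (-3)·5
So (-3)·5 ≡ 1 (mod 8), i.e. 5^(-1) ≡ -3 ≡ 5 (mod 8).
x ≡ 5 × 5 = 25 ≡ 1 (mod 8).
Check: 15 × 1 = 15 ≡ 15 (mod 24).
x ≡ 1 (mod 8), giving 3 solutions mod 24.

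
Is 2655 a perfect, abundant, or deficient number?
deficient

Proper divisors of 2655: sum = 1 + 3 + 5 + 9 + 15 + 45 + 59 + 177 + 295 + 531 + 885 = 2025
Since 2025 < 2655, 2655 is deficient.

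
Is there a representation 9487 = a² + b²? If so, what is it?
Not possible

Factorization: 9487 = 53 × 179
By Fermat: n is sum of two squares iff every prime p ≡ 3 (mod 4) appears to even power.
Prime(s) ≡ 3 (mod 4) with odd exponent: [(179, 1)]
Therefore 9487 cannot be expressed as a² + b².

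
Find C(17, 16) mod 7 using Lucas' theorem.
3

Using Lucas' theorem:
Write n=17 and k=16 in base 7:
n in base 7: [2, 3]
k in base 7: [2, 2]
C(17,16) mod 7 = ∏ C(n_i, k_i) mod 7
Digit binomials (mod 7): C(2,2) = 1; C(3,2) = 3
Product: 1 × 3 = 3 ≡ 3 (mod 7)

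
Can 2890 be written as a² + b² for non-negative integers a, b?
9² + 53² (a=9, b=53)

Factorization: 2890 = 2 × 5 × 17^2
By Fermat: n is sum of two squares iff every prime p ≡ 3 (mod 4) appears to even power.
All primes ≡ 3 (mod 4) appear to even power.
Search a = 0, 1, 2, … for 2890 - a² a perfect square: first hit at a = 9: 2890 - 81 = 2809 = 53².
2890 = 9² + 53² = 81 + 2809 ✓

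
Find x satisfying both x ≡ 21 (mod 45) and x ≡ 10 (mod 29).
561

Using Chinese Remainder Theorem:
M = 45 × 29 = 1305
M1 = 29, M2 = 45
y1 = 29^(-1) mod 45 = 14
y2 = 45^(-1) mod 29 = 20
x = (21×29×14 + 10×45×20) mod 1305 = 561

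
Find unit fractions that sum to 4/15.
1/4 + 1/60

Greedy algorithm:
4/15: ceiling(15/4) = 4, use 1/4
1/60: ceiling(60/1) = 60, use 1/60
Result: 4/15 = 1/4 + 1/60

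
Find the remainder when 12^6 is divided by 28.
8

Repeated squaring. Binary of 6 = 110.
12^1 ≡ 12 (mod 28); 12^2 ≡ 4 (mod 28); 12^4 ≡ 16 (mod 28)
12^6 = 12^2 × 12^4 ≡ 8 (mod 28)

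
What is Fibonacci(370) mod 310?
55

Matrix identity: Q^n = [[F_(n+1), F_n], [F_n, F_(n-1)]] with Q = [[1,1],[1,0]].
n = 370 = 101110010₂. Square-and-multiply, entries mod 310:
Q^1 = [[1,1],[1,0]]
Q^2 = (Q^1)² = [[2,1],[1,1]]
Q^5 = (Q^2)²·Q = [[8,5],[5,3]]
Q^11 = (Q^5)²·Q = [[144,89],[89,55]]
Q^23 = (Q^11)²·Q = [[178,137],[137,41]]
Q^46 = (Q^23)² = [[233,243],[243,300]]
Q^92 = (Q^46)² = [[188,249],[249,249]]
Q^185 = (Q^92)²·Q = [[8,5],[5,3]]
Q^370 = (Q^185)² = [[89,55],[55,34]]
F_370 mod 310 = Q^370[0][1] = 55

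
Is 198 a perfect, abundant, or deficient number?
abundant

Proper divisors of 198: sum = 1 + 2 + 3 + 6 + 9 + 11 + 18 + 22 + 33 + 66 + 99 = 270
Since 270 > 198, 198 is abundant.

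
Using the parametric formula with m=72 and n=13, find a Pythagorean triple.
(5015, 1872, 5353)

Euclid's formula: a = m² - n², b = 2mn, c = m² + n²
m = 72, n = 13
a = 72² - 13² = 5184 - 169 = 5015
b = 2 × 72 × 13 = 1872
c = 72² + 13² = 5184 + 169 = 5353
Verification: 5015² + 1872² = 25150225 + 3504384 = 28654609 = 5353² ✓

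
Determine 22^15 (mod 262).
24

Repeated squaring. Binary of 15 = 1111.
22^1 ≡ 22 (mod 262); 22^2 ≡ 222 (mod 262); 22^4 ≡ 28 (mod 262); 22^8 ≡ 260 (mod 262)
22^15 = 22^1 × 22^2 × 22^4 × 22^8 ≡ 24 (mod 262)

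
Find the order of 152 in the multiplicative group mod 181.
30

181 is prime, so ord(152) divides φ(181) = 180.
Divisors of 180: 1, 2, 3, 4, 5, 6, 9, 10, 12, 15, 18, 20, 30, 36, 45, 60, 90, 180.
Repeated squaring: 152^1 ≡ 152, 152^2 ≡ 117, 152^4 ≡ 114, 152^8 ≡ 145, 152^16 ≡ 29, 152^32 ≡ 117, 152^64 ≡ 114, 152^128 ≡ 145 (mod 181).
Test 152^d mod 181 for each divisor d in increasing order:
152^1 ≡ 152
152^2 ≡ 117
152^3 = 152^2·152^1 ≡ 46
152^4 ≡ 114
152^5 = 152^4·152^1 ≡ 133
152^6 = 152^4·152^2 ≡ 125
152^9 = 152^8·152^1 ≡ 139
152^10 = 152^8·152^2 ≡ 132
152^12 = 152^8·152^4 ≡ 59
152^15 = 152^8·152^4·152^2·152^1 ≡ 180
152^18 = 152^16·152^2 ≡ 135
152^20 = 152^16·152^4 ≡ 48
152^30 = 152^16·152^8·152^4·152^2 ≡ 1  ← first divisor giving 1
The order is 30.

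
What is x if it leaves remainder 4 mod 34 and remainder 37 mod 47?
1024

Using Chinese Remainder Theorem:
M = 34 × 47 = 1598
M1 = 47, M2 = 34
y1 = 47^(-1) mod 34 = 21
y2 = 34^(-1) mod 47 = 18
x = (4×47×21 + 37×34×18) mod 1598 = 1024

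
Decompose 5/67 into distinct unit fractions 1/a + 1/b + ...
1/14 + 1/313 + 1/293594

Greedy algorithm:
5/67: ceiling(67/5) = 14, use 1/14
3/938: ceiling(938/3) = 313, use 1/313
1/293594: ceiling(293594/1) = 293594, use 1/293594
Result: 5/67 = 1/14 + 1/313 + 1/293594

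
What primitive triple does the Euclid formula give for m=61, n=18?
(3397, 2196, 4045)

Euclid's formula: a = m² - n², b = 2mn, c = m² + n²
m = 61, n = 18
a = 61² - 18² = 3721 - 324 = 3397
b = 2 × 61 × 18 = 2196
c = 61² + 18² = 3721 + 324 = 4045
Verification: 3397² + 2196² = 11539609 + 4822416 = 16362025 = 4045² ✓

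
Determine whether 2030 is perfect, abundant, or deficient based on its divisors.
abundant

Proper divisors of 2030: sum = 1 + 2 + 5 + 7 + 10 + 14 + 29 + 35 + 58 + 70 + 145 + 203 + 290 + 406 + 1015 = 2290
Since 2290 > 2030, 2030 is abundant.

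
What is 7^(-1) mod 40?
23

gcd(7, 40) = 1, so the inverse exists.
Extended Euclidean algorithm on (40, 7):
40 = 5 × 7 + 5  ⟹  5 = (1)·40 + (-5)·7
7 = 1 × 5 + 2  ⟹  2 = (-1)·40 + (6)·7
5 = 2 × 2 + 1  ⟹  1 = (3)·40 + (-17)·7
So (-17)·7 ≡ 1 (mod 40), i.e. 7^(-1) ≡ -17 ≡ 23 (mod 40).
Check: 7 × 23 = 161 ≡ 1 (mod 40)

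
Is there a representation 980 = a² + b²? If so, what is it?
14² + 28² (a=14, b=28)

Factorization: 980 = 2^2 × 5 × 7^2
By Fermat: n is sum of two squares iff every prime p ≡ 3 (mod 4) appears to even power.
All primes ≡ 3 (mod 4) appear to even power.
Search a = 0, 1, 2, … for 980 - a² a perfect square: first hit at a = 14: 980 - 196 = 784 = 28².
980 = 14² + 28² = 196 + 784 ✓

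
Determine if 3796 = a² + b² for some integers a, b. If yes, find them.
14² + 60² (a=14, b=60)

Factorization: 3796 = 2^2 × 13 × 73
By Fermat: n is sum of two squares iff every prime p ≡ 3 (mod 4) appears to even power.
All primes ≡ 3 (mod 4) appear to even power.
Search a = 0, 1, 2, … for 3796 - a² a perfect square: first hit at a = 14: 3796 - 196 = 3600 = 60².
3796 = 14² + 60² = 196 + 3600 ✓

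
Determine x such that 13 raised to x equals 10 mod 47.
31

Baby-step giant-step with step n = ⌈√47⌉ = 7.
Baby steps 13^j mod 47 (j:value) for j=0..6: 0:1, 1:13, 2:28, 3:35, 4:32, 5:40, 6:3.
Giant-step multiplier: 13^(-7) ≡ 13^(46-7) = 13^39 ≡ 41 (mod 47).
Giant steps γ_i = 10·41^i mod 47: γ_0=10, γ_1=34, γ_2=31, γ_3=2, γ_4=35 (in table at j=3).
x = i·n + j = 4·7 + 3 = 31.
Check: 13^31 ≡ 10 (mod 47).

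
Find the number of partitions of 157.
80630964769

p(n) counts ways to write n as a sum of positive integers (order ignored).
Euler's pentagonal recurrence: p(k) = p(k-1) + p(k-2) - p(k-5) - p(k-7) + p(k-12) + p(k-15) - ... (offsets j(3j∓1)/2, signs ++--, p(0)=1, p(<0)=0).
DP table for k = 0..156: p(0)=1, p(1)=1, p(2)=2, p(3)=3, p(4)=5, p(5)=7, p(6)=11, p(7)=15, p(8)=22, p(9)=30, p(10)=42, p(11)=56, p(12)=77, p(13)=101, p(14)=135, p(15)=176, p(16)=231, p(17)=297, p(18)=385, p(19)=490, p(20)=627, p(21)=792, p(22)=1002, p(23)=1255, p(24)=1575, p(25)=1958, p(26)=2436, p(27)=3010, p(28)=3718, p(29)=4565, p(30)=5604, p(31)=6842, p(32)=8349, p(33)=10143, p(34)=12310, p(35)=14883, p(36)=17977, p(37)=21637, p(38)=26015, p(39)=31185, p(40)=37338, p(41)=44583, p(42)=53174, p(43)=63261, p(44)=75175, p(45)=89134, p(46)=105558, p(47)=124754, p(48)=147273, p(49)=173525, p(50)=204226, p(51)=239943, p(52)=281589, p(53)=329931, p(54)=386155, p(55)=451276, p(56)=526823, p(57)=614154, p(58)=715220, p(59)=831820, p(60)=966467, p(61)=1121505, p(62)=1300156, p(63)=1505499, p(64)=1741630, p(65)=2012558, p(66)=2323520, p(67)=2679689, p(68)=3087735, p(69)=3554345, p(70)=4087968, p(71)=4697205, p(72)=5392783, p(73)=6185689, p(74)=7089500, p(75)=8118264, p(76)=9289091, p(77)=10619863, p(78)=12132164, p(79)=13848650, p(80)=15796476, p(81)=18004327, p(82)=20506255, p(83)=23338469, p(84)=26543660, p(85)=30167357, p(86)=34262962, p(87)=38887673, p(88)=44108109, p(89)=49995925, p(90)=56634173, p(91)=64112359, p(92)=72533807, p(93)=82010177, p(94)=92669720, p(95)=104651419, p(96)=118114304, p(97)=133230930, p(98)=150198136, p(99)=169229875, p(100)=190569292, p(101)=214481126, p(102)=241265379, p(103)=271248950, p(104)=304801365, p(105)=342325709, p(106)=384276336, p(107)=431149389, p(108)=483502844, p(109)=541946240, p(110)=607163746, p(111)=679903203, p(112)=761002156, p(113)=851376628, p(114)=952050665, p(115)=1064144451, p(116)=1188908248, p(117)=1327710076, p(118)=1482074143, p(119)=1653668665, p(120)=1844349560, p(121)=2056148051, p(122)=2291320912, p(123)=2552338241, p(124)=2841940500, p(125)=3163127352, p(126)=3519222692, p(127)=3913864295, p(128)=4351078600, p(129)=4835271870, p(130)=5371315400, p(131)=5964539504, p(132)=6620830889, p(133)=7346629512, p(134)=8149040695, p(135)=9035836076, p(136)=10015581680, p(137)=11097645016, p(138)=12292341831, p(139)=13610949895, p(140)=15065878135, p(141)=16670689208, p(142)=18440293320, p(143)=20390982757, p(144)=22540654445, p(145)=24908858009, p(146)=27517052599, p(147)=30388671978, p(148)=33549419497, p(149)=37027355200, p(150)=40853235313, p(151)=45060624582, p(152)=49686288421, p(153)=54770336324, p(154)=60356673280, p(155)=66493182097, p(156)=73232243759.
Final step: p(157) = p(156) + p(155) - p(152) - p(150) + p(145) + p(142) - p(135) - p(131) + p(122) + p(117) - p(106) - p(100) + p(87) + p(80) - p(65) - p(57) + p(40) + p(31) - p(12) - p(2)
= 73232243759 + 66493182097 - 49686288421 - 40853235313 + 24908858009 + 18440293320 - 9035836076 - 5964539504 + 2291320912 + 1327710076 - 384276336 - 190569292 + 38887673 + 15796476 - 2012558 - 614154 + 37338 + 6842 - 77 - 2
= 80630964769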